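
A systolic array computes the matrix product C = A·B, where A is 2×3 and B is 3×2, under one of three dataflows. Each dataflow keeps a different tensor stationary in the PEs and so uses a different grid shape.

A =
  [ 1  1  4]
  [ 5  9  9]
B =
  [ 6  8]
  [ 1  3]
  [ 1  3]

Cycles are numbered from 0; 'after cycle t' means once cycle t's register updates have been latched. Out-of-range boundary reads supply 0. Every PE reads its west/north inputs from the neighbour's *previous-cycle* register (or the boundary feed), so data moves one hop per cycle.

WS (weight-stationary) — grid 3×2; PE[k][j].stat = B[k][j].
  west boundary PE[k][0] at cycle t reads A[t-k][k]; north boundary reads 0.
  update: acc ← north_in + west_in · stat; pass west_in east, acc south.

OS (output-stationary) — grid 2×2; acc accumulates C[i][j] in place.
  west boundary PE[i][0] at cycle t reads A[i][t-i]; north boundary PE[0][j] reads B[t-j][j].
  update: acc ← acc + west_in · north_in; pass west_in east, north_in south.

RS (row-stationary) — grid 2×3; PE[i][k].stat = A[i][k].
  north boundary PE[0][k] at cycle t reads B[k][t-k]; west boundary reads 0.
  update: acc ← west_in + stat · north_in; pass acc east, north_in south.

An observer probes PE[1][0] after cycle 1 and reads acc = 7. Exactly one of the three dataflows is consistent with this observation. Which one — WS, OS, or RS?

dataflow = WS

WS (3×2 grid), PE[1][0]:
  cycle 0: PE[1][0] → acc 0, east 0, south 0
  cycle 1: PE[1][0] → acc 7, east 1, south 7
OS (2×2 grid), PE[1][0]:
  cycle 0: PE[1][0] → acc 0, east 0, south 0
  cycle 1: PE[1][0] → acc 30, east 5, south 6
RS (2×3 grid), PE[1][0]:
  cycle 0: PE[1][0] → acc 0, east 0, south 0
  cycle 1: PE[1][0] → acc 30, east 30, south 6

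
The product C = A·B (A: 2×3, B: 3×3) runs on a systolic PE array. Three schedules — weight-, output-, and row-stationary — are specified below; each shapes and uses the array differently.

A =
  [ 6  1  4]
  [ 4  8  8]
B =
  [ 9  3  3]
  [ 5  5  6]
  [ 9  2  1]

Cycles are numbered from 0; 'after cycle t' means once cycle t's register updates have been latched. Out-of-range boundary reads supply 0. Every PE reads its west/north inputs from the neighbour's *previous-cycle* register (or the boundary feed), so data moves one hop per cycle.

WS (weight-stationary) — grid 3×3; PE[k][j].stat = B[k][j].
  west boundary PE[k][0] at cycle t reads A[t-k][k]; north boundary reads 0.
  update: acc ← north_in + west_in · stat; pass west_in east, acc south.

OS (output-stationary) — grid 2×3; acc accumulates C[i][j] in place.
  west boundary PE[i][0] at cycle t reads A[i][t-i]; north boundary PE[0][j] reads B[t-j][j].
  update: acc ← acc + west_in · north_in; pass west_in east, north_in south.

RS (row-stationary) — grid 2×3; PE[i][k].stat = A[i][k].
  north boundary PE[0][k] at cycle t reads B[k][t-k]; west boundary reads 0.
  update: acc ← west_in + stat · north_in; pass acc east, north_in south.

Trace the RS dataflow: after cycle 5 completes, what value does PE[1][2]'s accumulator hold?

PE[1][2].acc = 68

Tracing RS — 2×3 array, target PE[1][2]:
  0: (0,2).acc=0  regs=<0,0>
  0: (1,1).acc=0  regs=<0,0>
  0: (1,2).acc=0  regs=<0,0>
  1: (0,2).acc=0  regs=<0,0>
  1: (1,1).acc=0  regs=<0,0>
  1: (1,2).acc=0  regs=<0,0>
  2: (0,2).acc=95  regs=<95,9>
  2: (1,1).acc=76  regs=<76,5>
  2: (1,2).acc=0  regs=<0,0>
  3: (0,2).acc=31  regs=<31,2>
  3: (1,1).acc=52  regs=<52,5>
  3: (1,2).acc=148  regs=<148,9>
  4: (0,2).acc=28  regs=<28,1>
  4: (1,1).acc=60  regs=<60,6>
  4: (1,2).acc=68  regs=<68,2>
  5: (0,2).acc=0  regs=<0,0>
  5: (1,1).acc=0  regs=<0,0>
  5: (1,2).acc=68  regs=<68,1>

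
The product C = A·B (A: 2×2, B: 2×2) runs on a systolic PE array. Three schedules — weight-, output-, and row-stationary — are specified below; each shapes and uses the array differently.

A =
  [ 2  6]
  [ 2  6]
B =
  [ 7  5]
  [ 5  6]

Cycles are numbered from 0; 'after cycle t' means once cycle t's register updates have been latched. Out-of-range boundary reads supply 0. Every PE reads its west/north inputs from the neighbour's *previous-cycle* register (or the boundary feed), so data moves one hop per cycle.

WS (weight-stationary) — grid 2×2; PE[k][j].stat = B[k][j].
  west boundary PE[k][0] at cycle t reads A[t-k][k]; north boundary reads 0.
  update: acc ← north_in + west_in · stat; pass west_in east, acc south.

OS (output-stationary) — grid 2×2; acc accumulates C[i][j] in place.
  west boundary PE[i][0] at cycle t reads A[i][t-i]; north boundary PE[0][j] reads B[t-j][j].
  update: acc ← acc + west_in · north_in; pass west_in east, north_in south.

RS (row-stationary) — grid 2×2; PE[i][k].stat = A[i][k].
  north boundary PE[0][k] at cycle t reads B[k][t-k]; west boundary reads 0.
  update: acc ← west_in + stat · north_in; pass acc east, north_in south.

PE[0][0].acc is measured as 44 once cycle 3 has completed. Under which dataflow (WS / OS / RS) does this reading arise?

dataflow = OS

WS (2×2 grid), PE[0][0]:
  cycle 0: PE[0][0] → acc 14, east 2, south 14
  cycle 1: PE[0][0] → acc 14, east 2, south 14
  cycle 2: PE[0][0] → acc 0, east 0, south 0
  cycle 3: PE[0][0] → acc 0, east 0, south 0
OS (2×2 grid), PE[0][0]:
  cycle 0: PE[0][0] → acc 14, east 2, south 7
  cycle 1: PE[0][0] → acc 44, east 6, south 5
  cycle 2: PE[0][0] → acc 44, east 0, south 0
  cycle 3: PE[0][0] → acc 44, east 0, south 0
RS (2×2 grid), PE[0][0]:
  cycle 0: PE[0][0] → acc 14, east 14, south 7
  cycle 1: PE[0][0] → acc 10, east 10, south 5
  cycle 2: PE[0][0] → acc 0, east 0, south 0
  cycle 3: PE[0][0] → acc 0, east 0, south 0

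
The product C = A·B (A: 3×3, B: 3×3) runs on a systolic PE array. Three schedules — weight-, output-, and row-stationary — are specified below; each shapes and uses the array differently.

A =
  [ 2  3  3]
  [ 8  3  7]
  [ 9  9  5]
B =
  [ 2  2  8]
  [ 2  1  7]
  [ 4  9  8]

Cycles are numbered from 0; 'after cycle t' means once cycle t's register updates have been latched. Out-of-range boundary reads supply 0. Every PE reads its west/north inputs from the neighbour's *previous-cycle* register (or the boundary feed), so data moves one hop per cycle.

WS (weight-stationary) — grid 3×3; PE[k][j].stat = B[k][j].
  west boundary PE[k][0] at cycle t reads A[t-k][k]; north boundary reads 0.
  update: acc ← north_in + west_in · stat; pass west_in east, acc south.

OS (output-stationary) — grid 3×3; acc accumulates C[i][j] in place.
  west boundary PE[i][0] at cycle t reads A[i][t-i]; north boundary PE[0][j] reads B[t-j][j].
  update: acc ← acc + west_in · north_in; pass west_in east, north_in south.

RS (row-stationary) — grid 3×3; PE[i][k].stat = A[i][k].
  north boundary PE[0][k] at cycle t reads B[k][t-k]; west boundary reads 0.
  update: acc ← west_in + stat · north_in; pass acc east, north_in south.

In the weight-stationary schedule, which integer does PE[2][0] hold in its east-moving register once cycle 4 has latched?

register = 5

WS 3×3: PE[2][0] cycle-by-cycle (with neighbour feeds):
  [0] (1,0) acc=0 (h:0 v:0)
  [0] (2,0) acc=0 (h:0 v:0)
  [1] (1,0) acc=10 (h:3 v:10)
  [1] (2,0) acc=0 (h:0 v:0)
  [2] (1,0) acc=22 (h:3 v:22)
  [2] (2,0) acc=22 (h:3 v:22)
  [3] (1,0) acc=36 (h:9 v:36)
  [3] (2,0) acc=50 (h:7 v:50)
  [4] (1,0) acc=0 (h:0 v:0)
  [4] (2,0) acc=56 (h:5 v:56)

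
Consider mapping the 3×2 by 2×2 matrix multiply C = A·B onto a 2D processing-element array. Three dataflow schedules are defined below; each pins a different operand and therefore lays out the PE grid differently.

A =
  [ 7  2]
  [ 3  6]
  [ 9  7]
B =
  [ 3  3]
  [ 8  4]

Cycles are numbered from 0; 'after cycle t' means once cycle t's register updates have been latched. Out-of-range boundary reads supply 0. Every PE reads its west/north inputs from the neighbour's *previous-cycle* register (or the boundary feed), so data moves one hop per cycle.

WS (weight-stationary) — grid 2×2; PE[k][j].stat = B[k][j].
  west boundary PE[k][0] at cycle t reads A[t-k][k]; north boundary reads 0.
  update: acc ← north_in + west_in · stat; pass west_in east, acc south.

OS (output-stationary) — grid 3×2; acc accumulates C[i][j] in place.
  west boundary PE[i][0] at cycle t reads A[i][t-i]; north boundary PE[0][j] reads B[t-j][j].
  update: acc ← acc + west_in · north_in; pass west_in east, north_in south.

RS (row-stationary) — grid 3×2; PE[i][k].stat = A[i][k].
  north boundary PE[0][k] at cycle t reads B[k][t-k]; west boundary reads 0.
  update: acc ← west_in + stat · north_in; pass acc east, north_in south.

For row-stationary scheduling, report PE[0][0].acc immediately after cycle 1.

PE[0][0].acc = 21

Tracing RS — 3×2 array, target PE[0][0]:
  c0 r0c0: 21 / 21 / 3
  c1 r0c0: 21 / 21 / 3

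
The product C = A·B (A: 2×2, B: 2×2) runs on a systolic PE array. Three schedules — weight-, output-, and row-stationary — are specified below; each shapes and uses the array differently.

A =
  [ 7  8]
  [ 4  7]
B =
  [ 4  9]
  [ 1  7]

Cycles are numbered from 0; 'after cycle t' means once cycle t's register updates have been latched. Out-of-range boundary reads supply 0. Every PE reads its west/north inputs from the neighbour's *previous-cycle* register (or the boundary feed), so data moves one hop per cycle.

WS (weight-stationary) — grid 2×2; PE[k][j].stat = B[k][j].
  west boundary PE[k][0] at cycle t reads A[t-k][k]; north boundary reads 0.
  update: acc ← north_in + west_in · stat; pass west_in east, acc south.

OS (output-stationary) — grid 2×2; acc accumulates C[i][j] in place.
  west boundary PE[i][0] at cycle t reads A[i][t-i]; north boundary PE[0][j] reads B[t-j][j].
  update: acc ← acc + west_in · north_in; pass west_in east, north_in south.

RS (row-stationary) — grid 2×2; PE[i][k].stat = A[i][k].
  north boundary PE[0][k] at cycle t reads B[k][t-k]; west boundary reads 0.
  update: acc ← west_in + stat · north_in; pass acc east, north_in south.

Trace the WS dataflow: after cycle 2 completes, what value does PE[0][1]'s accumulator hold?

WS on a 2×2 grid — tracing PE[0][1] and its feeders:
  cycle 0: PE[0][0] → acc 28, east 7, south 28
  cycle 0: PE[0][1] → acc 0, east 0, south 0
  cycle 1: PE[0][0] → acc 16, east 4, south 16
  cycle 1: PE[0][1] → acc 63, east 7, south 63
  cycle 2: PE[0][0] → acc 0, east 0, south 0
  cycle 2: PE[0][1] → acc 36, east 4, south 36

PE[0][1].acc = 36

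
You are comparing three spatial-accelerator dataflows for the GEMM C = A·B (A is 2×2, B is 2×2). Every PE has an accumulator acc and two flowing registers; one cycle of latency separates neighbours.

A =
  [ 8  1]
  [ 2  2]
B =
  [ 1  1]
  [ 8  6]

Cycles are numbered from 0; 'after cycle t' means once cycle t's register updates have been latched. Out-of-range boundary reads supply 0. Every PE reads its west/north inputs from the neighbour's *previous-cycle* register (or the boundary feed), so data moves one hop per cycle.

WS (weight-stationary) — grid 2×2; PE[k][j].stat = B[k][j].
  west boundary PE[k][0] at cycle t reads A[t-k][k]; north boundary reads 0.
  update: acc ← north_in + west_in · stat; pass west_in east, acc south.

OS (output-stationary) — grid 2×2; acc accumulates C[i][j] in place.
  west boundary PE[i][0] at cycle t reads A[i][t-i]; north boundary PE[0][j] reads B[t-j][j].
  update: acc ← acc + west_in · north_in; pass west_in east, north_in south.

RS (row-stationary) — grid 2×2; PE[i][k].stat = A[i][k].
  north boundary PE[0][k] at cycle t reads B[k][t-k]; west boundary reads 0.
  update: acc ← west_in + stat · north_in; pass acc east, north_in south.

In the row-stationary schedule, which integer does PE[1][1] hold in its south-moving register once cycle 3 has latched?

RS on a 2×2 grid — tracing PE[1][1] and its feeders:
  c0 r0c1: 0 / 0 / 0
  c0 r1c0: 0 / 0 / 0
  c0 r1c1: 0 / 0 / 0
  c1 r0c1: 16 / 16 / 8
  c1 r1c0: 2 / 2 / 1
  c1 r1c1: 0 / 0 / 0
  c2 r0c1: 14 / 14 / 6
  c2 r1c0: 2 / 2 / 1
  c2 r1c1: 18 / 18 / 8
  c3 r0c1: 0 / 0 / 0
  c3 r1c0: 0 / 0 / 0
  c3 r1c1: 14 / 14 / 6

register = 6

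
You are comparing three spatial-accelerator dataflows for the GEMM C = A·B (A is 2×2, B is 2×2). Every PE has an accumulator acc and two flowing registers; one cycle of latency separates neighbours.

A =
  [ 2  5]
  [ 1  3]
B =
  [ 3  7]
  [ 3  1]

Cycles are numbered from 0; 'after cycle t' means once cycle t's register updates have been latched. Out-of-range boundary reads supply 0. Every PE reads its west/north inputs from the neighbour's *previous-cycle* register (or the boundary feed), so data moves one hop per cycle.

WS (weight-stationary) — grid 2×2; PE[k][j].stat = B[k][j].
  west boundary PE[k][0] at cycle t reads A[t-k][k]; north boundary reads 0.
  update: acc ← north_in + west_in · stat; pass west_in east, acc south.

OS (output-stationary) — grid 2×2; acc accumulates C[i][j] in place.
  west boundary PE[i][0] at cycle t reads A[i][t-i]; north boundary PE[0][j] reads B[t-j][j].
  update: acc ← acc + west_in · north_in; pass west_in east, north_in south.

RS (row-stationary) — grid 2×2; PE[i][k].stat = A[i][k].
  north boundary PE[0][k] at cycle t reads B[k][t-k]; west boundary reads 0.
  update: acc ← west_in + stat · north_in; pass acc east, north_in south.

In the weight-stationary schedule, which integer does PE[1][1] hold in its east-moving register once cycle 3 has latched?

register = 3

WS (2×2). Following PE[1][1] plus its west/north inputs:
  @0  [0,1]  acc 0  |  →0  ↓0
  @0  [1,0]  acc 0  |  →0  ↓0
  @0  [1,1]  acc 0  |  →0  ↓0
  @1  [0,1]  acc 14  |  →2  ↓14
  @1  [1,0]  acc 21  |  →5  ↓21
  @1  [1,1]  acc 0  |  →0  ↓0
  @2  [0,1]  acc 7  |  →1  ↓7
  @2  [1,0]  acc 12  |  →3  ↓12
  @2  [1,1]  acc 19  |  →5  ↓19
  @3  [0,1]  acc 0  |  →0  ↓0
  @3  [1,0]  acc 0  |  →0  ↓0
  @3  [1,1]  acc 10  |  →3  ↓10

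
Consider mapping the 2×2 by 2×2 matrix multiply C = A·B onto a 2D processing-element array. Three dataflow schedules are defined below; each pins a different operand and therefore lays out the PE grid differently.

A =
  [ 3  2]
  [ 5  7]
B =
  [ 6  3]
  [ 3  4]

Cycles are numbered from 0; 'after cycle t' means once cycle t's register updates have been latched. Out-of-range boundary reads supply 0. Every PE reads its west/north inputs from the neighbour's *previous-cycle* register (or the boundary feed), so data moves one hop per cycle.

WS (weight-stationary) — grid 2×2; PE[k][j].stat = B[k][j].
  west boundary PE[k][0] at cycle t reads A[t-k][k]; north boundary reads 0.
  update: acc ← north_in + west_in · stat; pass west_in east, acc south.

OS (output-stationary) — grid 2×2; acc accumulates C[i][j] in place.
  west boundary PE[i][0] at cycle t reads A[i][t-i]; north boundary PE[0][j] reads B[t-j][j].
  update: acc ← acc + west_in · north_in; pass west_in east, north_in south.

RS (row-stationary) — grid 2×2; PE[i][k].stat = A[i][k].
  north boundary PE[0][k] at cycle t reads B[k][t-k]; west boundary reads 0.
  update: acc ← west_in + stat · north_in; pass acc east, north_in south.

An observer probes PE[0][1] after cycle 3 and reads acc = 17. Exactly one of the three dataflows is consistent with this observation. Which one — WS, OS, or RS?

WS (2×2 grid), PE[0][1]:
  cycle 0: PE[0][1] → acc 0, east 0, south 0
  cycle 1: PE[0][1] → acc 9, east 3, south 9
  cycle 2: PE[0][1] → acc 15, east 5, south 15
  cycle 3: PE[0][1] → acc 0, east 0, south 0
OS (2×2 grid), PE[0][1]:
  cycle 0: PE[0][1] → acc 0, east 0, south 0
  cycle 1: PE[0][1] → acc 9, east 3, south 3
  cycle 2: PE[0][1] → acc 17, east 2, south 4
  cycle 3: PE[0][1] → acc 17, east 0, south 0
RS (2×2 grid), PE[0][1]:
  cycle 0: PE[0][1] → acc 0, east 0, south 0
  cycle 1: PE[0][1] → acc 24, east 24, south 3
  cycle 2: PE[0][1] → acc 17, east 17, south 4
  cycle 3: PE[0][1] → acc 0, east 0, south 0

dataflow = OS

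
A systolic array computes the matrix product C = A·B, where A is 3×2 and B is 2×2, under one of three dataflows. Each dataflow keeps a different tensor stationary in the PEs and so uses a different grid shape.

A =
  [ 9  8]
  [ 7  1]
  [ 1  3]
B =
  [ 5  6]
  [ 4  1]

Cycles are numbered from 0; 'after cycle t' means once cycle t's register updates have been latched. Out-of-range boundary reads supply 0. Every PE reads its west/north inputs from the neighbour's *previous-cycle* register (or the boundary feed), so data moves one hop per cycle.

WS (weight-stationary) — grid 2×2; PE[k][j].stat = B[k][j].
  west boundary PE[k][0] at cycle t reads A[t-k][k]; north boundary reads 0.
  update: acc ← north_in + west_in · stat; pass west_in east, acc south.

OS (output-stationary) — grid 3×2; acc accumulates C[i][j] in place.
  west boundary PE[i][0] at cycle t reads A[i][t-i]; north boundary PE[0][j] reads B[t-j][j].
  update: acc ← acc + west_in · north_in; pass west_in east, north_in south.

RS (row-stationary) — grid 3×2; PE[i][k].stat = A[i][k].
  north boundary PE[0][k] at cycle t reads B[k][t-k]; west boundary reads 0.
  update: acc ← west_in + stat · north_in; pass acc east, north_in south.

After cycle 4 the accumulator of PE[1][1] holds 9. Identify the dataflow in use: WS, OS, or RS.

dataflow = WS

Under WS (2×2), PE[1][1]:
  @0  [1,1]  acc 0  |  →0  ↓0
  @1  [1,1]  acc 0  |  →0  ↓0
  @2  [1,1]  acc 62  |  →8  ↓62
  @3  [1,1]  acc 43  |  →1  ↓43
  @4  [1,1]  acc 9  |  →3  ↓9
Under OS (3×2), PE[1][1]:
  @0  [1,1]  acc 0  |  →0  ↓0
  @1  [1,1]  acc 0  |  →0  ↓0
  @2  [1,1]  acc 42  |  →7  ↓6
  @3  [1,1]  acc 43  |  →1  ↓1
  @4  [1,1]  acc 43  |  →0  ↓0
Under RS (3×2), PE[1][1]:
  @0  [1,1]  acc 0  |  →0  ↓0
  @1  [1,1]  acc 0  |  →0  ↓0
  @2  [1,1]  acc 39  |  →39  ↓4
  @3  [1,1]  acc 43  |  →43  ↓1
  @4  [1,1]  acc 0  |  →0  ↓0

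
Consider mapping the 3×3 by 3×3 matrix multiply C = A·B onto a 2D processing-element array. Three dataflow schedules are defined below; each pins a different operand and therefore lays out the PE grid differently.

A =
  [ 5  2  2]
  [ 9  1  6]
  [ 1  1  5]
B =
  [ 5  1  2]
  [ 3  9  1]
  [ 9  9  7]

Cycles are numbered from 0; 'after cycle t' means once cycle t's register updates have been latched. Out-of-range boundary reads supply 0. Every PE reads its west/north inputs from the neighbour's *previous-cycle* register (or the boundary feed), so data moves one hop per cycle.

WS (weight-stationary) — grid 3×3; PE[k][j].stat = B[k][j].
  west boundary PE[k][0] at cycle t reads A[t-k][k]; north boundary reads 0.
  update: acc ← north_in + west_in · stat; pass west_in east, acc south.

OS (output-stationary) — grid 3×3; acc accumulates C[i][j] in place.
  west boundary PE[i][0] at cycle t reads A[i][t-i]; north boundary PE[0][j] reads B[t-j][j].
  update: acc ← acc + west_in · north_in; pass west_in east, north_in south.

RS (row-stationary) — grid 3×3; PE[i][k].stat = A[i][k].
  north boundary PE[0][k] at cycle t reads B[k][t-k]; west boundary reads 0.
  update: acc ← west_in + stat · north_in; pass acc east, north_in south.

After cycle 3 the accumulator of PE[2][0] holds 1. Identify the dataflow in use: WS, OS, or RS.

dataflow = RS

WS (3×3 grid), PE[2][0]:
  c0 r2c0: 0 / 0 / 0
  c1 r2c0: 0 / 0 / 0
  c2 r2c0: 49 / 2 / 49
  c3 r2c0: 102 / 6 / 102
OS (3×3 grid), PE[2][0]:
  c0 r2c0: 0 / 0 / 0
  c1 r2c0: 0 / 0 / 0
  c2 r2c0: 5 / 1 / 5
  c3 r2c0: 8 / 1 / 3
RS (3×3 grid), PE[2][0]:
  c0 r2c0: 0 / 0 / 0
  c1 r2c0: 0 / 0 / 0
  c2 r2c0: 5 / 5 / 5
  c3 r2c0: 1 / 1 / 1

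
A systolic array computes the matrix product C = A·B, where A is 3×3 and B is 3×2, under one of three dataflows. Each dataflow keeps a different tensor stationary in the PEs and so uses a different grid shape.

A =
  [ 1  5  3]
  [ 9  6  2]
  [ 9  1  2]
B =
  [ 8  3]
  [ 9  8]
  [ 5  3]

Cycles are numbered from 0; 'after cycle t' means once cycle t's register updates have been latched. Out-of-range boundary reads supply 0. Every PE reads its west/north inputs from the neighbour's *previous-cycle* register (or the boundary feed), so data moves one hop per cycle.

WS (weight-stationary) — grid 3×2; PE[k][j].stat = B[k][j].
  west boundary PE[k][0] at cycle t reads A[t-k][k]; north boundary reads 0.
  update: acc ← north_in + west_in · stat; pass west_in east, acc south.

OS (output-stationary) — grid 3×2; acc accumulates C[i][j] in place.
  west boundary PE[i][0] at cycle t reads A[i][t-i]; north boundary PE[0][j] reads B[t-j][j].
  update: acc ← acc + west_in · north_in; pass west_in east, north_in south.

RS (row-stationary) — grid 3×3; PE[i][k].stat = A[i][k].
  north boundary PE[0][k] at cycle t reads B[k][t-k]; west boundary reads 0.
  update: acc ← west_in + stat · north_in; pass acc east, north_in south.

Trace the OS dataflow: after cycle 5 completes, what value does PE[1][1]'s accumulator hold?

OS on a 3×2 grid — tracing PE[1][1] and its feeders:
  cycle 0: PE[0][1] → acc 0, east 0, south 0
  cycle 0: PE[1][0] → acc 0, east 0, south 0
  cycle 0: PE[1][1] → acc 0, east 0, south 0
  cycle 1: PE[0][1] → acc 3, east 1, south 3
  cycle 1: PE[1][0] → acc 72, east 9, south 8
  cycle 1: PE[1][1] → acc 0, east 0, south 0
  cycle 2: PE[0][1] → acc 43, east 5, south 8
  cycle 2: PE[1][0] → acc 126, east 6, south 9
  cycle 2: PE[1][1] → acc 27, east 9, south 3
  cycle 3: PE[0][1] → acc 52, east 3, south 3
  cycle 3: PE[1][0] → acc 136, east 2, south 5
  cycle 3: PE[1][1] → acc 75, east 6, south 8
  cycle 4: PE[0][1] → acc 52, east 0, south 0
  cycle 4: PE[1][0] → acc 136, east 0, south 0
  cycle 4: PE[1][1] → acc 81, east 2, south 3
  cycle 5: PE[0][1] → acc 52, east 0, south 0
  cycle 5: PE[1][0] → acc 136, east 0, south 0
  cycle 5: PE[1][1] → acc 81, east 0, south 0

PE[1][1].acc = 81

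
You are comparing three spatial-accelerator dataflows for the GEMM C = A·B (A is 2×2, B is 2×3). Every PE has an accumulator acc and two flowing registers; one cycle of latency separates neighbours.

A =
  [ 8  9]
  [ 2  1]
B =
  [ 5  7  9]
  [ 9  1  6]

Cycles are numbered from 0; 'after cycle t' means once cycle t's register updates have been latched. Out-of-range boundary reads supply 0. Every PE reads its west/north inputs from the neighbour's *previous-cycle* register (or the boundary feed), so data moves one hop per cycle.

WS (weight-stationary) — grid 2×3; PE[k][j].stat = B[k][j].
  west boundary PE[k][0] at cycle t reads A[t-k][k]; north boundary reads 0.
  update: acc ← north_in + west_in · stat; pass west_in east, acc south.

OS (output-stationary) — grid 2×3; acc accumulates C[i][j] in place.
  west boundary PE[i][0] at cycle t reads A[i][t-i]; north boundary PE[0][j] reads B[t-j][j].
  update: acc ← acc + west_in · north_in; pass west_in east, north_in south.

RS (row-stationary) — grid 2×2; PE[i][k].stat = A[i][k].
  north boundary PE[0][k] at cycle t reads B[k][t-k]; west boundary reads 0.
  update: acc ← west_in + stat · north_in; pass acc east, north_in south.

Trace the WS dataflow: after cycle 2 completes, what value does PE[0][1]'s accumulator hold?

PE[0][1].acc = 14

WS (2×3). Following PE[0][1] plus its west/north inputs:
  cycle 0: PE[0][0] → acc 40, east 8, south 40
  cycle 0: PE[0][1] → acc 0, east 0, south 0
  cycle 1: PE[0][0] → acc 10, east 2, south 10
  cycle 1: PE[0][1] → acc 56, east 8, south 56
  cycle 2: PE[0][0] → acc 0, east 0, south 0
  cycle 2: PE[0][1] → acc 14, east 2, south 14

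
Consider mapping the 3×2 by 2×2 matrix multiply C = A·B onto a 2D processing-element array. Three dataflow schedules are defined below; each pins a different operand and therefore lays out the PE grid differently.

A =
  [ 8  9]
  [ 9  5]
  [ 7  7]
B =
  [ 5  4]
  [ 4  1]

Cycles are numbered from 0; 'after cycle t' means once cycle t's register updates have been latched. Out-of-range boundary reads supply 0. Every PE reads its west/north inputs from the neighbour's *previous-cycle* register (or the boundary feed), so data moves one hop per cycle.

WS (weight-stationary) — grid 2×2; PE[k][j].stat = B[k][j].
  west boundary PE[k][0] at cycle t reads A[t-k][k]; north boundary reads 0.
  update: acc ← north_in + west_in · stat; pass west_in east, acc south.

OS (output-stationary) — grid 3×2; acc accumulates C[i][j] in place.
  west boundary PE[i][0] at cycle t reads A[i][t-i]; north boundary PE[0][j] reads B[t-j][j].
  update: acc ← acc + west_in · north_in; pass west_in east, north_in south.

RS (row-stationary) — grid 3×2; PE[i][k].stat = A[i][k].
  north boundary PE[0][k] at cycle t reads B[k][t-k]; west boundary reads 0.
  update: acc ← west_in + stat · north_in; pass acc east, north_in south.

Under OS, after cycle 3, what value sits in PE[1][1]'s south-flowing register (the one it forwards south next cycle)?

OS 3×2: PE[1][1] cycle-by-cycle (with neighbour feeds):
  0: (0,1).acc=0  regs=<0,0>
  0: (1,0).acc=0  regs=<0,0>
  0: (1,1).acc=0  regs=<0,0>
  1: (0,1).acc=32  regs=<8,4>
  1: (1,0).acc=45  regs=<9,5>
  1: (1,1).acc=0  regs=<0,0>
  2: (0,1).acc=41  regs=<9,1>
  2: (1,0).acc=65  regs=<5,4>
  2: (1,1).acc=36  regs=<9,4>
  3: (0,1).acc=41  regs=<0,0>
  3: (1,0).acc=65  regs=<0,0>
  3: (1,1).acc=41  regs=<5,1>

register = 1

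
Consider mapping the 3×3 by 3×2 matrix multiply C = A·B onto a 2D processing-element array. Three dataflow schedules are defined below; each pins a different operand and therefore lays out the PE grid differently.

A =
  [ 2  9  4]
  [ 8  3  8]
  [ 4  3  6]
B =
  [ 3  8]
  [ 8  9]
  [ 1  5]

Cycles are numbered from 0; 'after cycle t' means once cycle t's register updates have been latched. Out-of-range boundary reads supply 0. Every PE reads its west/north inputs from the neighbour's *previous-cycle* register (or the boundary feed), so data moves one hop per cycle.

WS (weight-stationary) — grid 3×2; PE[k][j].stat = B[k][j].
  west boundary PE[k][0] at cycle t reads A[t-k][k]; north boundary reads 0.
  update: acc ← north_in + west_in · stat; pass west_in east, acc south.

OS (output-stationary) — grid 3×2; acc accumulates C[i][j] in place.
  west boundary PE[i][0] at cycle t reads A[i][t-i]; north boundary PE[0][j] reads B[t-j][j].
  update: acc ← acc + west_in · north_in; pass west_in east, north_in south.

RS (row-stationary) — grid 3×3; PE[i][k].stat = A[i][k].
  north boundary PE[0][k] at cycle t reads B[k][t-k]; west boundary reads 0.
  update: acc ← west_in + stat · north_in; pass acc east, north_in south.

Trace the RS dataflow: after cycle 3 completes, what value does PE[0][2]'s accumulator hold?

Tracing RS — 3×3 array, target PE[0][2]:
  cycle 0: PE[0][1] → acc 0, east 0, south 0
  cycle 0: PE[0][2] → acc 0, east 0, south 0
  cycle 1: PE[0][1] → acc 78, east 78, south 8
  cycle 1: PE[0][2] → acc 0, east 0, south 0
  cycle 2: PE[0][1] → acc 97, east 97, south 9
  cycle 2: PE[0][2] → acc 82, east 82, south 1
  cycle 3: PE[0][1] → acc 0, east 0, south 0
  cycle 3: PE[0][2] → acc 117, east 117, south 5

PE[0][2].acc = 117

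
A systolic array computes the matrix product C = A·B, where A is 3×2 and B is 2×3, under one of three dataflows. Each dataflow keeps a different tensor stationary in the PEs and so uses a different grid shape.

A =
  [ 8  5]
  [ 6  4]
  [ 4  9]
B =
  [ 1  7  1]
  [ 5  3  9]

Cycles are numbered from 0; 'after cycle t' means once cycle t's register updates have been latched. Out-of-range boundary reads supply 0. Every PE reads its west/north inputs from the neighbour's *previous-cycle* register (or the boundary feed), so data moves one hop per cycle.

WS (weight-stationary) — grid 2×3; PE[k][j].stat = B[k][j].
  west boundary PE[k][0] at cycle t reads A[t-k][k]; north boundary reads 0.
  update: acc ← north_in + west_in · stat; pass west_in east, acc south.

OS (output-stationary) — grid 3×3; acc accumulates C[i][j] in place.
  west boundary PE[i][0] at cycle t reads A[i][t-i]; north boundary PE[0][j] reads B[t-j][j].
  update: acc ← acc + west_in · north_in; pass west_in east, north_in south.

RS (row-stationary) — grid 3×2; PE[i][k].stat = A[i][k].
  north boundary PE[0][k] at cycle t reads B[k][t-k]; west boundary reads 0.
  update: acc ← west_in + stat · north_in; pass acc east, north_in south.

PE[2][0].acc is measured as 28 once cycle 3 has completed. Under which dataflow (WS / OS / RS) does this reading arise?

dataflow = RS

WS: PE[2][0] is outside its 2×3 grid.
OS (3×3 grid), PE[2][0]:
  t=0 PE[2][0]: acc=0 h=0 v=0
  t=1 PE[2][0]: acc=0 h=0 v=0
  t=2 PE[2][0]: acc=4 h=4 v=1
  t=3 PE[2][0]: acc=49 h=9 v=5
RS (3×2 grid), PE[2][0]:
  t=0 PE[2][0]: acc=0 h=0 v=0
  t=1 PE[2][0]: acc=0 h=0 v=0
  t=2 PE[2][0]: acc=4 h=4 v=1
  t=3 PE[2][0]: acc=28 h=28 v=7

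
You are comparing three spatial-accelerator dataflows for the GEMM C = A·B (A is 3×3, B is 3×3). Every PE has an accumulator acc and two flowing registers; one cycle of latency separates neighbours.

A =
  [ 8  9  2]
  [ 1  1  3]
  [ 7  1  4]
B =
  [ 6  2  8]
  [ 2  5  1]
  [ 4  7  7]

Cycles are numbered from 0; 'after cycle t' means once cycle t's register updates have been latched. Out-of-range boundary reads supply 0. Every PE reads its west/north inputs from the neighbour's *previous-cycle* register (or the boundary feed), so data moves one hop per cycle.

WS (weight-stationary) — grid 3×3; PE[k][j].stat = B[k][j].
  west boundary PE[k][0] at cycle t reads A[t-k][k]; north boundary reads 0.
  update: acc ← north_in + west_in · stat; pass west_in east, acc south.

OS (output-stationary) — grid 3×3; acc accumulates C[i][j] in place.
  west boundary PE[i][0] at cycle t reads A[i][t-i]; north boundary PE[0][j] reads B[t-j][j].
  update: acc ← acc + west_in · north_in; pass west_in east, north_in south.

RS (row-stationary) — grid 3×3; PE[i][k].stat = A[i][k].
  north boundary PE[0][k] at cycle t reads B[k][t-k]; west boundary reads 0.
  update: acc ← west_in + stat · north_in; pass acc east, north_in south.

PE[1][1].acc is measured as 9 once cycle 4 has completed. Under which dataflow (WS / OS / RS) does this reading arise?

WS [3×3] PE[1][1] across cycles:
  cycle 0: PE[1][1] → acc 0, east 0, south 0
  cycle 1: PE[1][1] → acc 0, east 0, south 0
  cycle 2: PE[1][1] → acc 61, east 9, south 61
  cycle 3: PE[1][1] → acc 7, east 1, south 7
  cycle 4: PE[1][1] → acc 19, east 1, south 19
OS [3×3] PE[1][1] across cycles:
  cycle 0: PE[1][1] → acc 0, east 0, south 0
  cycle 1: PE[1][1] → acc 0, east 0, south 0
  cycle 2: PE[1][1] → acc 2, east 1, south 2
  cycle 3: PE[1][1] → acc 7, east 1, south 5
  cycle 4: PE[1][1] → acc 28, east 3, south 7
RS [3×3] PE[1][1] across cycles:
  cycle 0: PE[1][1] → acc 0, east 0, south 0
  cycle 1: PE[1][1] → acc 0, east 0, south 0
  cycle 2: PE[1][1] → acc 8, east 8, south 2
  cycle 3: PE[1][1] → acc 7, east 7, south 5
  cycle 4: PE[1][1] → acc 9, east 9, south 1

dataflow = RS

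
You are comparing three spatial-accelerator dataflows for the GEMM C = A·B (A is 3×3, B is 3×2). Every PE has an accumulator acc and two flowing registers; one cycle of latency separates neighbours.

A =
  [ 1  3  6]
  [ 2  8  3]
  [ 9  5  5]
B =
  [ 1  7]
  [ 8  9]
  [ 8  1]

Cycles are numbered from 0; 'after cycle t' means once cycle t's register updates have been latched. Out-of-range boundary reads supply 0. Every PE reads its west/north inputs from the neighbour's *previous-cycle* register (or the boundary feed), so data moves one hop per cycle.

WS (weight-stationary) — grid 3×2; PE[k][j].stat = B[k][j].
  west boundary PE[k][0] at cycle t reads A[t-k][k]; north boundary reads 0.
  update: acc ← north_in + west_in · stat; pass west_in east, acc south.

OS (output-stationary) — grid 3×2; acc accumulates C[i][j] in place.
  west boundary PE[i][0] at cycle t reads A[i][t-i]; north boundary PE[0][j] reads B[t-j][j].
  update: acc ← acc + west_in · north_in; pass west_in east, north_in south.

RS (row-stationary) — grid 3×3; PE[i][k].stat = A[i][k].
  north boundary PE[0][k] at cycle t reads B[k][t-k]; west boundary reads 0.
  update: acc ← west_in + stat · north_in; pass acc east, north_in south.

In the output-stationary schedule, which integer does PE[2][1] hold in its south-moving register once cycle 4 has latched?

register = 9

Tracing OS — 3×2 array, target PE[2][1]:
  t=0 PE[1][1]: acc=0 h=0 v=0
  t=0 PE[2][0]: acc=0 h=0 v=0
  t=0 PE[2][1]: acc=0 h=0 v=0
  t=1 PE[1][1]: acc=0 h=0 v=0
  t=1 PE[2][0]: acc=0 h=0 v=0
  t=1 PE[2][1]: acc=0 h=0 v=0
  t=2 PE[1][1]: acc=14 h=2 v=7
  t=2 PE[2][0]: acc=9 h=9 v=1
  t=2 PE[2][1]: acc=0 h=0 v=0
  t=3 PE[1][1]: acc=86 h=8 v=9
  t=3 PE[2][0]: acc=49 h=5 v=8
  t=3 PE[2][1]: acc=63 h=9 v=7
  t=4 PE[1][1]: acc=89 h=3 v=1
  t=4 PE[2][0]: acc=89 h=5 v=8
  t=4 PE[2][1]: acc=108 h=5 v=9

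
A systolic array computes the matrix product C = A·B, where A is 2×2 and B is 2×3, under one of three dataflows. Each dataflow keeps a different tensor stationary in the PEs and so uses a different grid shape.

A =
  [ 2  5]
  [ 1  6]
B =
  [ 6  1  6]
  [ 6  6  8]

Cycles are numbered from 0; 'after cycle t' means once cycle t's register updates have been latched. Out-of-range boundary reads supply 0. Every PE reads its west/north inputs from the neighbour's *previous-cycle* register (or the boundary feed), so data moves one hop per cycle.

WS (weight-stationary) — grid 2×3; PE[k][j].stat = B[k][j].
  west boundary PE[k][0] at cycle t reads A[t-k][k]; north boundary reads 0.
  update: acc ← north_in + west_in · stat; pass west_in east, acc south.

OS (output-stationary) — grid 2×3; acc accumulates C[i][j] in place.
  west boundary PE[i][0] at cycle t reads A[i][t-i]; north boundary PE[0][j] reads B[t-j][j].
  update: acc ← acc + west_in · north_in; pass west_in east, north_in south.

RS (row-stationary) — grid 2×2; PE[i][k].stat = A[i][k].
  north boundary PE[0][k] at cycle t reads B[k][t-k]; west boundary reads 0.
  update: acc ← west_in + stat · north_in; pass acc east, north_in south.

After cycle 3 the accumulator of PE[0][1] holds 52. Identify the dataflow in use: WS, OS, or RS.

WS (2×3 grid), PE[0][1]:
  t=0 PE[0][1]: acc=0 h=0 v=0
  t=1 PE[0][1]: acc=2 h=2 v=2
  t=2 PE[0][1]: acc=1 h=1 v=1
  t=3 PE[0][1]: acc=0 h=0 v=0
OS (2×3 grid), PE[0][1]:
  t=0 PE[0][1]: acc=0 h=0 v=0
  t=1 PE[0][1]: acc=2 h=2 v=1
  t=2 PE[0][1]: acc=32 h=5 v=6
  t=3 PE[0][1]: acc=32 h=0 v=0
RS (2×2 grid), PE[0][1]:
  t=0 PE[0][1]: acc=0 h=0 v=0
  t=1 PE[0][1]: acc=42 h=42 v=6
  t=2 PE[0][1]: acc=32 h=32 v=6
  t=3 PE[0][1]: acc=52 h=52 v=8

dataflow = RS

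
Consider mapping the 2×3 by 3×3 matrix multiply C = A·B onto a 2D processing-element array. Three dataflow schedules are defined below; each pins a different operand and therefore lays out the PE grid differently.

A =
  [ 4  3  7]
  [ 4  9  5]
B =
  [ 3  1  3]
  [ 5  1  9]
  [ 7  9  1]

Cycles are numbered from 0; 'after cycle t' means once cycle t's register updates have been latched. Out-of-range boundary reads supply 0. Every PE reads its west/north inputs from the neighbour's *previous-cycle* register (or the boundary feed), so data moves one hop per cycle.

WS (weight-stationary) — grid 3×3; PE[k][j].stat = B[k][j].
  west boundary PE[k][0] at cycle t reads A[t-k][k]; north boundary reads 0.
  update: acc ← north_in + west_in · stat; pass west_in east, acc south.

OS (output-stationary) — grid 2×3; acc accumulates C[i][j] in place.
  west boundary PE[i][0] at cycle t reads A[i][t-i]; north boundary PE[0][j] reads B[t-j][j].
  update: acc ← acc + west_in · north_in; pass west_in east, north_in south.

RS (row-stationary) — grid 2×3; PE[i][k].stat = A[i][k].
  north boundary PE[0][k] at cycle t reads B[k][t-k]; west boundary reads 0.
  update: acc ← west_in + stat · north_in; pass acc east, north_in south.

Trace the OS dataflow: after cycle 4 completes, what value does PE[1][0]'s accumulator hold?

OS 2×3: PE[1][0] cycle-by-cycle (with neighbour feeds):
  [0] (0,0) acc=12 (h:4 v:3)
  [0] (1,0) acc=0 (h:0 v:0)
  [1] (0,0) acc=27 (h:3 v:5)
  [1] (1,0) acc=12 (h:4 v:3)
  [2] (0,0) acc=76 (h:7 v:7)
  [2] (1,0) acc=57 (h:9 v:5)
  [3] (0,0) acc=76 (h:0 v:0)
  [3] (1,0) acc=92 (h:5 v:7)
  [4] (0,0) acc=76 (h:0 v:0)
  [4] (1,0) acc=92 (h:0 v:0)

PE[1][0].acc = 92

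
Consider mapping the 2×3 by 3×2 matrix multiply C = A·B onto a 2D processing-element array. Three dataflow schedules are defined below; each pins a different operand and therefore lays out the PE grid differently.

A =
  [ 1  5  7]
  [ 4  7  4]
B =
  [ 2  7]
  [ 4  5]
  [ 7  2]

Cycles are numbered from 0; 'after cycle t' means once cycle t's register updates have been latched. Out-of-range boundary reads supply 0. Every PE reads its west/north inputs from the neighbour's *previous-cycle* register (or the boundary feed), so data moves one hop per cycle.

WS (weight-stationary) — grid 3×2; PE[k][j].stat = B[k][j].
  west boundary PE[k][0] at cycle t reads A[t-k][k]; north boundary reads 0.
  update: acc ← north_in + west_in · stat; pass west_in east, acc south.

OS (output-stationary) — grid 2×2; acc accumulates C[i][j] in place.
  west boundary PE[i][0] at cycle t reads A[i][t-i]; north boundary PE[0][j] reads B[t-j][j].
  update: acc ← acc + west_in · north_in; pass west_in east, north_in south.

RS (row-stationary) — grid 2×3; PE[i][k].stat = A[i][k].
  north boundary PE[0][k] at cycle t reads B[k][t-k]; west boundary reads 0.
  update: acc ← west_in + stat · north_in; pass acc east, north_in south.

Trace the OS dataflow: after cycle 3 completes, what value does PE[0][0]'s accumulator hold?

PE[0][0].acc = 71

OS 2×2: PE[0][0] cycle-by-cycle (with neighbour feeds):
  [0] (0,0) acc=2 (h:1 v:2)
  [1] (0,0) acc=22 (h:5 v:4)
  [2] (0,0) acc=71 (h:7 v:7)
  [3] (0,0) acc=71 (h:0 v:0)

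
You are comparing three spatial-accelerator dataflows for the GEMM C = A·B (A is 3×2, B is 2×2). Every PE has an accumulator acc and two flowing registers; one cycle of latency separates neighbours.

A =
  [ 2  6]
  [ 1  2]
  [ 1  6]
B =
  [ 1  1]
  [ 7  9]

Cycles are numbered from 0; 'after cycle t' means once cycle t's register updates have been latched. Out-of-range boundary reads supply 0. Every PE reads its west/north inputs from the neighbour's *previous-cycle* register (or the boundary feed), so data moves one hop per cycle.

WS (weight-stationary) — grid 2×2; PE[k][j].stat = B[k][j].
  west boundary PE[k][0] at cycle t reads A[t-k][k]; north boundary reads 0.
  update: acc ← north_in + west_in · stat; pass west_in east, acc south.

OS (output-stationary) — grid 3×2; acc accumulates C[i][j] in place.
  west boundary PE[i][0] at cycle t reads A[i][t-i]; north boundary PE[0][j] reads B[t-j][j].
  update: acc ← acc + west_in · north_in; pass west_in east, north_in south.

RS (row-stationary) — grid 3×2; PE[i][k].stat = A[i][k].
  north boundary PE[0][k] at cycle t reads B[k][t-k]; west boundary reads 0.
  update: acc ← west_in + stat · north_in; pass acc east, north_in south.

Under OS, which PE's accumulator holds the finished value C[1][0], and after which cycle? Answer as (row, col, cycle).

(row, col, cycle) = (1, 0, 2)

OS: C[1][0] accumulates in PE[1][0]:
  c0 r1c0: 0 / 0 / 0
  c1 r1c0: 1 / 1 / 1
  c2 r1c0: 15 / 2 / 7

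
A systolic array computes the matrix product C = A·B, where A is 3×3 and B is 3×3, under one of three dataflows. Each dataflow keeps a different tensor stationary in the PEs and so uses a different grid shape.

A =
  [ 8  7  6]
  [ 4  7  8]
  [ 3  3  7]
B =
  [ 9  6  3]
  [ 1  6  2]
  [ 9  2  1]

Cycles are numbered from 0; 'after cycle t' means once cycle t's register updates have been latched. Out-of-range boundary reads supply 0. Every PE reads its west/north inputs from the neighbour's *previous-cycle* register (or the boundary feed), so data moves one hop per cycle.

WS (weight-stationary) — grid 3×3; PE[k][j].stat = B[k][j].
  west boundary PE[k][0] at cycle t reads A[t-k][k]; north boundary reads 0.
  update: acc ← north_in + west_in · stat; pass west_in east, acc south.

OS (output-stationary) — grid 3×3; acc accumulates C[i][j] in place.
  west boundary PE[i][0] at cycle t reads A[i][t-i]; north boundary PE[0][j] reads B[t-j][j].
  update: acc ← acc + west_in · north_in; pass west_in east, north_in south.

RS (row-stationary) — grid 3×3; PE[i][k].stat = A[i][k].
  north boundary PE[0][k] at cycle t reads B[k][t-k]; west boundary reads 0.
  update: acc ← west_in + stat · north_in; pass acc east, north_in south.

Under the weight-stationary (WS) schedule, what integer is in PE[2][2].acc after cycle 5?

PE[2][2].acc = 34

WS 3×3: PE[2][2] cycle-by-cycle (with neighbour feeds):
  c0 r1c2: 0 / 0 / 0
  c0 r2c1: 0 / 0 / 0
  c0 r2c2: 0 / 0 / 0
  c1 r1c2: 0 / 0 / 0
  c1 r2c1: 0 / 0 / 0
  c1 r2c2: 0 / 0 / 0
  c2 r1c2: 0 / 0 / 0
  c2 r2c1: 0 / 0 / 0
  c2 r2c2: 0 / 0 / 0
  c3 r1c2: 38 / 7 / 38
  c3 r2c1: 102 / 6 / 102
  c3 r2c2: 0 / 0 / 0
  c4 r1c2: 26 / 7 / 26
  c4 r2c1: 82 / 8 / 82
  c4 r2c2: 44 / 6 / 44
  c5 r1c2: 15 / 3 / 15
  c5 r2c1: 50 / 7 / 50
  c5 r2c2: 34 / 8 / 34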